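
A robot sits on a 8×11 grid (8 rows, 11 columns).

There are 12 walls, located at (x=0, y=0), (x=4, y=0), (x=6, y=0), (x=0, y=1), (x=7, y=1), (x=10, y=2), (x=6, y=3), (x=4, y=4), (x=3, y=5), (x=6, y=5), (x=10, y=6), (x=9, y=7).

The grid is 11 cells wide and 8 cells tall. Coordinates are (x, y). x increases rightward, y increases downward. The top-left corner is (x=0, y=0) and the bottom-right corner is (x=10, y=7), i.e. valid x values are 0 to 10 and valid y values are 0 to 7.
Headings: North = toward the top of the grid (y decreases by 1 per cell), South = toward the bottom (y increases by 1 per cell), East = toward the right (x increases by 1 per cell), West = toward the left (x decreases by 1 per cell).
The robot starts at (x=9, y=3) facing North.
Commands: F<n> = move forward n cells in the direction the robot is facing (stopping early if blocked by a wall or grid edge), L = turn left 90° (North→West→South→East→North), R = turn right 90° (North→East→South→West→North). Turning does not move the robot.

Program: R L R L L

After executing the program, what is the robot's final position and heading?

Start: (x=9, y=3), facing North
  R: turn right, now facing East
  L: turn left, now facing North
  R: turn right, now facing East
  L: turn left, now facing North
  L: turn left, now facing West
Final: (x=9, y=3), facing West

Answer: Final position: (x=9, y=3), facing West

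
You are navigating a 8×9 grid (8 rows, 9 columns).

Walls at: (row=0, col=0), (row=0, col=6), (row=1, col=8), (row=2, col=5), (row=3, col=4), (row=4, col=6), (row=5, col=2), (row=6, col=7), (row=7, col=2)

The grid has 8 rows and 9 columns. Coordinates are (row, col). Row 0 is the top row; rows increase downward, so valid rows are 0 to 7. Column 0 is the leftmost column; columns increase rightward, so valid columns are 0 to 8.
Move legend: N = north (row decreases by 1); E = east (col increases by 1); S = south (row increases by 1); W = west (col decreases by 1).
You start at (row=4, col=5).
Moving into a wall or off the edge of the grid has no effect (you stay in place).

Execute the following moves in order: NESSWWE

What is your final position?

Answer: Final position: (row=3, col=6)

Derivation:
Start: (row=4, col=5)
  N (north): (row=4, col=5) -> (row=3, col=5)
  E (east): (row=3, col=5) -> (row=3, col=6)
  S (south): blocked, stay at (row=3, col=6)
  S (south): blocked, stay at (row=3, col=6)
  W (west): (row=3, col=6) -> (row=3, col=5)
  W (west): blocked, stay at (row=3, col=5)
  E (east): (row=3, col=5) -> (row=3, col=6)
Final: (row=3, col=6)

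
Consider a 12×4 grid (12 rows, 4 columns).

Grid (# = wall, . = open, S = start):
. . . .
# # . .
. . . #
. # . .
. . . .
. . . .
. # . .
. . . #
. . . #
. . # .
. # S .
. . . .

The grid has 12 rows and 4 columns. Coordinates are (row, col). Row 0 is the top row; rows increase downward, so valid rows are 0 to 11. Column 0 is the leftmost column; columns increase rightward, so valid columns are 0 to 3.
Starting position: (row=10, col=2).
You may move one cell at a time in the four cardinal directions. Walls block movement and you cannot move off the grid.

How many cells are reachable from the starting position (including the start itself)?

BFS flood-fill from (row=10, col=2):
  Distance 0: (row=10, col=2)
  Distance 1: (row=10, col=3), (row=11, col=2)
  Distance 2: (row=9, col=3), (row=11, col=1), (row=11, col=3)
  Distance 3: (row=11, col=0)
  Distance 4: (row=10, col=0)
  Distance 5: (row=9, col=0)
  Distance 6: (row=8, col=0), (row=9, col=1)
  Distance 7: (row=7, col=0), (row=8, col=1)
  Distance 8: (row=6, col=0), (row=7, col=1), (row=8, col=2)
  Distance 9: (row=5, col=0), (row=7, col=2)
  Distance 10: (row=4, col=0), (row=5, col=1), (row=6, col=2)
  Distance 11: (row=3, col=0), (row=4, col=1), (row=5, col=2), (row=6, col=3)
  Distance 12: (row=2, col=0), (row=4, col=2), (row=5, col=3)
  Distance 13: (row=2, col=1), (row=3, col=2), (row=4, col=3)
  Distance 14: (row=2, col=2), (row=3, col=3)
  Distance 15: (row=1, col=2)
  Distance 16: (row=0, col=2), (row=1, col=3)
  Distance 17: (row=0, col=1), (row=0, col=3)
  Distance 18: (row=0, col=0)
Total reachable: 39 (grid has 39 open cells total)

Answer: Reachable cells: 39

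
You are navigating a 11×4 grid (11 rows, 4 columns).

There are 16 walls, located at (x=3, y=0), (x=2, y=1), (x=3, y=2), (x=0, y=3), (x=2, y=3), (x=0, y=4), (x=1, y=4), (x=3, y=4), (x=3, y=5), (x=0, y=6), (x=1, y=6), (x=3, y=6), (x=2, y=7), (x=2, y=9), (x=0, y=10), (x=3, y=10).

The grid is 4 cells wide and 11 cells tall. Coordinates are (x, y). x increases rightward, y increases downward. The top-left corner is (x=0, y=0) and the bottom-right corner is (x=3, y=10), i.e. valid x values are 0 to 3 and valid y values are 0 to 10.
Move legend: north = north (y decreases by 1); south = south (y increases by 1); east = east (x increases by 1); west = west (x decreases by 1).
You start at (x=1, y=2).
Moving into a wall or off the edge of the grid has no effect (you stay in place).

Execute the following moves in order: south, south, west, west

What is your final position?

Answer: Final position: (x=1, y=3)

Derivation:
Start: (x=1, y=2)
  south (south): (x=1, y=2) -> (x=1, y=3)
  south (south): blocked, stay at (x=1, y=3)
  west (west): blocked, stay at (x=1, y=3)
  west (west): blocked, stay at (x=1, y=3)
Final: (x=1, y=3)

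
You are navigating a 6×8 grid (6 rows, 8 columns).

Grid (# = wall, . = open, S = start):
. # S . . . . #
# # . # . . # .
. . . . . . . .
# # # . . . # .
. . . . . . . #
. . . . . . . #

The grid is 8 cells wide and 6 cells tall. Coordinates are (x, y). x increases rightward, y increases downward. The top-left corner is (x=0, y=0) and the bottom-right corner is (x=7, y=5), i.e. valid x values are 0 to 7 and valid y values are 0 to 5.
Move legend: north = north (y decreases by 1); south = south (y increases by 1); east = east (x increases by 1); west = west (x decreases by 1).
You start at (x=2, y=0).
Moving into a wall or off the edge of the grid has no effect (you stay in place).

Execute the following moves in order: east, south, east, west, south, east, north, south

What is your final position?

Answer: Final position: (x=4, y=1)

Derivation:
Start: (x=2, y=0)
  east (east): (x=2, y=0) -> (x=3, y=0)
  south (south): blocked, stay at (x=3, y=0)
  east (east): (x=3, y=0) -> (x=4, y=0)
  west (west): (x=4, y=0) -> (x=3, y=0)
  south (south): blocked, stay at (x=3, y=0)
  east (east): (x=3, y=0) -> (x=4, y=0)
  north (north): blocked, stay at (x=4, y=0)
  south (south): (x=4, y=0) -> (x=4, y=1)
Final: (x=4, y=1)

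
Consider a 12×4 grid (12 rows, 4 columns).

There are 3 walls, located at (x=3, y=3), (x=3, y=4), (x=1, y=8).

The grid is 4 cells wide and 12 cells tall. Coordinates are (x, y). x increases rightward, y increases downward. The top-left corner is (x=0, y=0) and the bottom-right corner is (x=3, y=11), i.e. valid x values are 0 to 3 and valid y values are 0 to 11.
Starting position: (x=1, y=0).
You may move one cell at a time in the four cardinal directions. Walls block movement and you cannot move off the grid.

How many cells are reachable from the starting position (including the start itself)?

Answer: Reachable cells: 45

Derivation:
BFS flood-fill from (x=1, y=0):
  Distance 0: (x=1, y=0)
  Distance 1: (x=0, y=0), (x=2, y=0), (x=1, y=1)
  Distance 2: (x=3, y=0), (x=0, y=1), (x=2, y=1), (x=1, y=2)
  Distance 3: (x=3, y=1), (x=0, y=2), (x=2, y=2), (x=1, y=3)
  Distance 4: (x=3, y=2), (x=0, y=3), (x=2, y=3), (x=1, y=4)
  Distance 5: (x=0, y=4), (x=2, y=4), (x=1, y=5)
  Distance 6: (x=0, y=5), (x=2, y=5), (x=1, y=6)
  Distance 7: (x=3, y=5), (x=0, y=6), (x=2, y=6), (x=1, y=7)
  Distance 8: (x=3, y=6), (x=0, y=7), (x=2, y=7)
  Distance 9: (x=3, y=7), (x=0, y=8), (x=2, y=8)
  Distance 10: (x=3, y=8), (x=0, y=9), (x=2, y=9)
  Distance 11: (x=1, y=9), (x=3, y=9), (x=0, y=10), (x=2, y=10)
  Distance 12: (x=1, y=10), (x=3, y=10), (x=0, y=11), (x=2, y=11)
  Distance 13: (x=1, y=11), (x=3, y=11)
Total reachable: 45 (grid has 45 open cells total)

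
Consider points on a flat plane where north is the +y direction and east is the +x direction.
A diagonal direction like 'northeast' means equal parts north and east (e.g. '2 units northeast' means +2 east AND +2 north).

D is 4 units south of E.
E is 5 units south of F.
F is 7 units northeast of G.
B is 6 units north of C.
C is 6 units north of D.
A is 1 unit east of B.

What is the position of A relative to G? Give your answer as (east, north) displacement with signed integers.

Place G at the origin (east=0, north=0).
  F is 7 units northeast of G: delta (east=+7, north=+7); F at (east=7, north=7).
  E is 5 units south of F: delta (east=+0, north=-5); E at (east=7, north=2).
  D is 4 units south of E: delta (east=+0, north=-4); D at (east=7, north=-2).
  C is 6 units north of D: delta (east=+0, north=+6); C at (east=7, north=4).
  B is 6 units north of C: delta (east=+0, north=+6); B at (east=7, north=10).
  A is 1 unit east of B: delta (east=+1, north=+0); A at (east=8, north=10).
Therefore A relative to G: (east=8, north=10).

Answer: A is at (east=8, north=10) relative to G.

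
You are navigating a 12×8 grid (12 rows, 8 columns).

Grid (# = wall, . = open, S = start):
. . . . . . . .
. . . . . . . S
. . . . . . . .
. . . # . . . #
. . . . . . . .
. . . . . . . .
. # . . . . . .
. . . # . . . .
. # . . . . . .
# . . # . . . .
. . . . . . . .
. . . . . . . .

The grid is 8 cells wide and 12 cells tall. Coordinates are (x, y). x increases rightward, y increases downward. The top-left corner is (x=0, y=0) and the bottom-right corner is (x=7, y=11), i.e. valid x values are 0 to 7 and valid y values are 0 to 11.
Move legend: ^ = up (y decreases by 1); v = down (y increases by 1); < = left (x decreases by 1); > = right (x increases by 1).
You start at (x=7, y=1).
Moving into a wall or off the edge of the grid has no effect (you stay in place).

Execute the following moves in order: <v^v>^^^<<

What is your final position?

Start: (x=7, y=1)
  < (left): (x=7, y=1) -> (x=6, y=1)
  v (down): (x=6, y=1) -> (x=6, y=2)
  ^ (up): (x=6, y=2) -> (x=6, y=1)
  v (down): (x=6, y=1) -> (x=6, y=2)
  > (right): (x=6, y=2) -> (x=7, y=2)
  ^ (up): (x=7, y=2) -> (x=7, y=1)
  ^ (up): (x=7, y=1) -> (x=7, y=0)
  ^ (up): blocked, stay at (x=7, y=0)
  < (left): (x=7, y=0) -> (x=6, y=0)
  < (left): (x=6, y=0) -> (x=5, y=0)
Final: (x=5, y=0)

Answer: Final position: (x=5, y=0)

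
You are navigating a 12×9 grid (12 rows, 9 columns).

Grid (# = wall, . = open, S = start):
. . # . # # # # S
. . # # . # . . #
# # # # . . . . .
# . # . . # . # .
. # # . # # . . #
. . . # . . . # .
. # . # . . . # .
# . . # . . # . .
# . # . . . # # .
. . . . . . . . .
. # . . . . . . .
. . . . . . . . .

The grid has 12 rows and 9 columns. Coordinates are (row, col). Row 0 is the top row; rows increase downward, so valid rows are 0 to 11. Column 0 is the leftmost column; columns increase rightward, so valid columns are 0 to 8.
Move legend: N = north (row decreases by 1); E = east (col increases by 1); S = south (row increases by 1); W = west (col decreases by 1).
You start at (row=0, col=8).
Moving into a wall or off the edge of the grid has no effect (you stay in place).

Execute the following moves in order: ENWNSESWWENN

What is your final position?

Answer: Final position: (row=0, col=8)

Derivation:
Start: (row=0, col=8)
  E (east): blocked, stay at (row=0, col=8)
  N (north): blocked, stay at (row=0, col=8)
  W (west): blocked, stay at (row=0, col=8)
  N (north): blocked, stay at (row=0, col=8)
  S (south): blocked, stay at (row=0, col=8)
  E (east): blocked, stay at (row=0, col=8)
  S (south): blocked, stay at (row=0, col=8)
  W (west): blocked, stay at (row=0, col=8)
  W (west): blocked, stay at (row=0, col=8)
  E (east): blocked, stay at (row=0, col=8)
  N (north): blocked, stay at (row=0, col=8)
  N (north): blocked, stay at (row=0, col=8)
Final: (row=0, col=8)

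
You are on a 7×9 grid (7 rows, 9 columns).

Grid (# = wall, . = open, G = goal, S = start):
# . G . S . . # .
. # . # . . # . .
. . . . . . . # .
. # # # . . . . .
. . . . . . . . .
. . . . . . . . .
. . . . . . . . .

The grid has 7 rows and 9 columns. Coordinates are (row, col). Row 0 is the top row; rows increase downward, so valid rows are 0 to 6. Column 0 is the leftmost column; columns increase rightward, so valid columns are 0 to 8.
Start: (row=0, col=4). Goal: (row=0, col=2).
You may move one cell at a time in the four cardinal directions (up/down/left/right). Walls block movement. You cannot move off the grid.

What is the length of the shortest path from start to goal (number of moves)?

BFS from (row=0, col=4) until reaching (row=0, col=2):
  Distance 0: (row=0, col=4)
  Distance 1: (row=0, col=3), (row=0, col=5), (row=1, col=4)
  Distance 2: (row=0, col=2), (row=0, col=6), (row=1, col=5), (row=2, col=4)  <- goal reached here
One shortest path (2 moves): (row=0, col=4) -> (row=0, col=3) -> (row=0, col=2)

Answer: Shortest path length: 2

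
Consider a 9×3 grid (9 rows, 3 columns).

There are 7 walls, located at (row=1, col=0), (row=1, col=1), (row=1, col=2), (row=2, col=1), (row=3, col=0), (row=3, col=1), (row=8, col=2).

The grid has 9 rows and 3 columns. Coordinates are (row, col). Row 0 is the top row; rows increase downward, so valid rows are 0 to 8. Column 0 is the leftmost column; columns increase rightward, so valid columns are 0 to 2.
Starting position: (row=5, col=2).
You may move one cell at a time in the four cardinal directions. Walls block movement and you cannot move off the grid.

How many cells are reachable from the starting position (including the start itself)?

Answer: Reachable cells: 16

Derivation:
BFS flood-fill from (row=5, col=2):
  Distance 0: (row=5, col=2)
  Distance 1: (row=4, col=2), (row=5, col=1), (row=6, col=2)
  Distance 2: (row=3, col=2), (row=4, col=1), (row=5, col=0), (row=6, col=1), (row=7, col=2)
  Distance 3: (row=2, col=2), (row=4, col=0), (row=6, col=0), (row=7, col=1)
  Distance 4: (row=7, col=0), (row=8, col=1)
  Distance 5: (row=8, col=0)
Total reachable: 16 (grid has 20 open cells total)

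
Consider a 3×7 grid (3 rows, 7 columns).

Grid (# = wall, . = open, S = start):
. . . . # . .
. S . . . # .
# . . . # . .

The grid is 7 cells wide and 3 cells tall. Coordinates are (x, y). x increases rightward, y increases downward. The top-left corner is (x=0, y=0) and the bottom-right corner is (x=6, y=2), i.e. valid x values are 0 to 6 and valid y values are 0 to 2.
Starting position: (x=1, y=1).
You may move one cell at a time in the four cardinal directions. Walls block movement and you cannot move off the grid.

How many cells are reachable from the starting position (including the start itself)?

Answer: Reachable cells: 12

Derivation:
BFS flood-fill from (x=1, y=1):
  Distance 0: (x=1, y=1)
  Distance 1: (x=1, y=0), (x=0, y=1), (x=2, y=1), (x=1, y=2)
  Distance 2: (x=0, y=0), (x=2, y=0), (x=3, y=1), (x=2, y=2)
  Distance 3: (x=3, y=0), (x=4, y=1), (x=3, y=2)
Total reachable: 12 (grid has 17 open cells total)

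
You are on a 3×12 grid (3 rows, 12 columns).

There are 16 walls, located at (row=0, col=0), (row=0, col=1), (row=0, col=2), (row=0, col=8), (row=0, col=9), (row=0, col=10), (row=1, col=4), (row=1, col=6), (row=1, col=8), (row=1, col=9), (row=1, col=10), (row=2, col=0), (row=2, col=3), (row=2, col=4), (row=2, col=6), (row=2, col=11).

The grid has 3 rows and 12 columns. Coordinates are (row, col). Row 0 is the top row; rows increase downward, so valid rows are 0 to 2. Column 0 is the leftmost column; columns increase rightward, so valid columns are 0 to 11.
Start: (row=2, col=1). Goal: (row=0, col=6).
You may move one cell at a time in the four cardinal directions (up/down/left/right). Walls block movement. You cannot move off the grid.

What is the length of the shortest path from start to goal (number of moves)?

Answer: Shortest path length: 7

Derivation:
BFS from (row=2, col=1) until reaching (row=0, col=6):
  Distance 0: (row=2, col=1)
  Distance 1: (row=1, col=1), (row=2, col=2)
  Distance 2: (row=1, col=0), (row=1, col=2)
  Distance 3: (row=1, col=3)
  Distance 4: (row=0, col=3)
  Distance 5: (row=0, col=4)
  Distance 6: (row=0, col=5)
  Distance 7: (row=0, col=6), (row=1, col=5)  <- goal reached here
One shortest path (7 moves): (row=2, col=1) -> (row=2, col=2) -> (row=1, col=2) -> (row=1, col=3) -> (row=0, col=3) -> (row=0, col=4) -> (row=0, col=5) -> (row=0, col=6)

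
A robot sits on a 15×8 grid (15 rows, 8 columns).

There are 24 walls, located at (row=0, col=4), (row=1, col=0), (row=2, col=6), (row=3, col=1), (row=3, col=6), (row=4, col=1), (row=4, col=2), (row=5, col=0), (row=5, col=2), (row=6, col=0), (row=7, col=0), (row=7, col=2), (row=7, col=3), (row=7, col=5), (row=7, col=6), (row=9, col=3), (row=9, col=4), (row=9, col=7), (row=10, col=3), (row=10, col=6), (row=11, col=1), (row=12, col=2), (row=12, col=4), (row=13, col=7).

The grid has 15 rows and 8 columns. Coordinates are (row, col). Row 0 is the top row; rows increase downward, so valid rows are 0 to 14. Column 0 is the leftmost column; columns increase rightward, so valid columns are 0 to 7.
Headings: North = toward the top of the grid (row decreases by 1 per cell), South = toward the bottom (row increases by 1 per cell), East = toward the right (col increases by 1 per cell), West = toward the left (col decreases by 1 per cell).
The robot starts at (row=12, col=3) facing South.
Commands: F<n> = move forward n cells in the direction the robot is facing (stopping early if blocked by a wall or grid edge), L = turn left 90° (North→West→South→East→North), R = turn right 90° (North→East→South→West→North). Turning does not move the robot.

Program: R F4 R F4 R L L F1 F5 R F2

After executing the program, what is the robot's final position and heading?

Answer: Final position: (row=9, col=2), facing North

Derivation:
Start: (row=12, col=3), facing South
  R: turn right, now facing West
  F4: move forward 0/4 (blocked), now at (row=12, col=3)
  R: turn right, now facing North
  F4: move forward 1/4 (blocked), now at (row=11, col=3)
  R: turn right, now facing East
  L: turn left, now facing North
  L: turn left, now facing West
  F1: move forward 1, now at (row=11, col=2)
  F5: move forward 0/5 (blocked), now at (row=11, col=2)
  R: turn right, now facing North
  F2: move forward 2, now at (row=9, col=2)
Final: (row=9, col=2), facing North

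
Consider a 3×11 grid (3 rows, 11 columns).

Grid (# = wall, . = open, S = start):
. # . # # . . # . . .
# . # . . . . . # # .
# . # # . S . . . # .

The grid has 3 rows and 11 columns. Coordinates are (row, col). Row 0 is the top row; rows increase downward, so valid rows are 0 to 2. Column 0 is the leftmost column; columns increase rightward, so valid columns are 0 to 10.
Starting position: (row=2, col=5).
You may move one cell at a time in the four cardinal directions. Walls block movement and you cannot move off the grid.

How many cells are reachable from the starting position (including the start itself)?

BFS flood-fill from (row=2, col=5):
  Distance 0: (row=2, col=5)
  Distance 1: (row=1, col=5), (row=2, col=4), (row=2, col=6)
  Distance 2: (row=0, col=5), (row=1, col=4), (row=1, col=6), (row=2, col=7)
  Distance 3: (row=0, col=6), (row=1, col=3), (row=1, col=7), (row=2, col=8)
Total reachable: 12 (grid has 21 open cells total)

Answer: Reachable cells: 12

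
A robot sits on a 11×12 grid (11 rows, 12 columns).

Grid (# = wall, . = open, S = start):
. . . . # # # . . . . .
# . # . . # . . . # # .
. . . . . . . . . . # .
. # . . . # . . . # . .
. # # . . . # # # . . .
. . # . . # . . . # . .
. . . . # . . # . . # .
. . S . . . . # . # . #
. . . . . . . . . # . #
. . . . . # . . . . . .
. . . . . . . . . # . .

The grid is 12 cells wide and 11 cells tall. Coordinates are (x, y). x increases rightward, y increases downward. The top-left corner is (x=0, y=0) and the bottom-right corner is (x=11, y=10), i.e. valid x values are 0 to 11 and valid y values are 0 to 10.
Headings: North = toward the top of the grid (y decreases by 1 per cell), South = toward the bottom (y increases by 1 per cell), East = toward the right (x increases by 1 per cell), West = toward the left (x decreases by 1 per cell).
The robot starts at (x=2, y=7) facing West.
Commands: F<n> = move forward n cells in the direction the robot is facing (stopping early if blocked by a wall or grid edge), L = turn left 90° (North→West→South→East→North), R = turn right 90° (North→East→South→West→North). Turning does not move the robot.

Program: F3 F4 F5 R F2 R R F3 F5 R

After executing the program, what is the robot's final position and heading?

Answer: Final position: (x=0, y=10), facing West

Derivation:
Start: (x=2, y=7), facing West
  F3: move forward 2/3 (blocked), now at (x=0, y=7)
  F4: move forward 0/4 (blocked), now at (x=0, y=7)
  F5: move forward 0/5 (blocked), now at (x=0, y=7)
  R: turn right, now facing North
  F2: move forward 2, now at (x=0, y=5)
  R: turn right, now facing East
  R: turn right, now facing South
  F3: move forward 3, now at (x=0, y=8)
  F5: move forward 2/5 (blocked), now at (x=0, y=10)
  R: turn right, now facing West
Final: (x=0, y=10), facing West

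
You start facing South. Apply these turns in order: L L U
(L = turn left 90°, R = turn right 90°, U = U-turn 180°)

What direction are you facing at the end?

Start: South
  L (left (90° counter-clockwise)) -> East
  L (left (90° counter-clockwise)) -> North
  U (U-turn (180°)) -> South
Final: South

Answer: Final heading: South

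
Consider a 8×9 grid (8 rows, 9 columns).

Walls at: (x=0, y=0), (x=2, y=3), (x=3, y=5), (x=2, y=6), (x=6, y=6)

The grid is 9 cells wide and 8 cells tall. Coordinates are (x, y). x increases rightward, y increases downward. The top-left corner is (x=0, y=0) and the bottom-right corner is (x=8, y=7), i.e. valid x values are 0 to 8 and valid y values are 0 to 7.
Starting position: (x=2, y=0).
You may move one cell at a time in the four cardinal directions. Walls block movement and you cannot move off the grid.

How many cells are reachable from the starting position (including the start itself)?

BFS flood-fill from (x=2, y=0):
  Distance 0: (x=2, y=0)
  Distance 1: (x=1, y=0), (x=3, y=0), (x=2, y=1)
  Distance 2: (x=4, y=0), (x=1, y=1), (x=3, y=1), (x=2, y=2)
  Distance 3: (x=5, y=0), (x=0, y=1), (x=4, y=1), (x=1, y=2), (x=3, y=2)
  Distance 4: (x=6, y=0), (x=5, y=1), (x=0, y=2), (x=4, y=2), (x=1, y=3), (x=3, y=3)
  Distance 5: (x=7, y=0), (x=6, y=1), (x=5, y=2), (x=0, y=3), (x=4, y=3), (x=1, y=4), (x=3, y=4)
  Distance 6: (x=8, y=0), (x=7, y=1), (x=6, y=2), (x=5, y=3), (x=0, y=4), (x=2, y=4), (x=4, y=4), (x=1, y=5)
  Distance 7: (x=8, y=1), (x=7, y=2), (x=6, y=3), (x=5, y=4), (x=0, y=5), (x=2, y=5), (x=4, y=5), (x=1, y=6)
  Distance 8: (x=8, y=2), (x=7, y=3), (x=6, y=4), (x=5, y=5), (x=0, y=6), (x=4, y=6), (x=1, y=7)
  Distance 9: (x=8, y=3), (x=7, y=4), (x=6, y=5), (x=3, y=6), (x=5, y=6), (x=0, y=7), (x=2, y=7), (x=4, y=7)
  Distance 10: (x=8, y=4), (x=7, y=5), (x=3, y=7), (x=5, y=7)
  Distance 11: (x=8, y=5), (x=7, y=6), (x=6, y=7)
  Distance 12: (x=8, y=6), (x=7, y=7)
  Distance 13: (x=8, y=7)
Total reachable: 67 (grid has 67 open cells total)

Answer: Reachable cells: 67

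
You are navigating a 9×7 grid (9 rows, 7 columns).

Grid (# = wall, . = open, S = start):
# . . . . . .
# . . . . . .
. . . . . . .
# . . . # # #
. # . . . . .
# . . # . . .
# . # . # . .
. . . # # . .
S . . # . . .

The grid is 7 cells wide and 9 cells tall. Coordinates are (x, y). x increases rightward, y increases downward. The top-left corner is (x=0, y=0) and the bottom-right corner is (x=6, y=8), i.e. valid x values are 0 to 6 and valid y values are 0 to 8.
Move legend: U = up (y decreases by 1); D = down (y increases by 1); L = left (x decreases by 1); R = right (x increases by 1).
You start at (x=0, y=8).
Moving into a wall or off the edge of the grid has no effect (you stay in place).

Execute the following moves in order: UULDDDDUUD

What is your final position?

Start: (x=0, y=8)
  U (up): (x=0, y=8) -> (x=0, y=7)
  U (up): blocked, stay at (x=0, y=7)
  L (left): blocked, stay at (x=0, y=7)
  D (down): (x=0, y=7) -> (x=0, y=8)
  [×3]D (down): blocked, stay at (x=0, y=8)
  U (up): (x=0, y=8) -> (x=0, y=7)
  U (up): blocked, stay at (x=0, y=7)
  D (down): (x=0, y=7) -> (x=0, y=8)
Final: (x=0, y=8)

Answer: Final position: (x=0, y=8)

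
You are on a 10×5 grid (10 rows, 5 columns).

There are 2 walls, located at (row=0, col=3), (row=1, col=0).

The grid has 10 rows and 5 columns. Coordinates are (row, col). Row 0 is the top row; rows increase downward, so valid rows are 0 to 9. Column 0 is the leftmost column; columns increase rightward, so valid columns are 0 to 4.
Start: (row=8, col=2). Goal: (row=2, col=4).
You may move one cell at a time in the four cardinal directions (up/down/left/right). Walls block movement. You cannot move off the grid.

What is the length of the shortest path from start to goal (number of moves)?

BFS from (row=8, col=2) until reaching (row=2, col=4):
  Distance 0: (row=8, col=2)
  Distance 1: (row=7, col=2), (row=8, col=1), (row=8, col=3), (row=9, col=2)
  Distance 2: (row=6, col=2), (row=7, col=1), (row=7, col=3), (row=8, col=0), (row=8, col=4), (row=9, col=1), (row=9, col=3)
  Distance 3: (row=5, col=2), (row=6, col=1), (row=6, col=3), (row=7, col=0), (row=7, col=4), (row=9, col=0), (row=9, col=4)
  Distance 4: (row=4, col=2), (row=5, col=1), (row=5, col=3), (row=6, col=0), (row=6, col=4)
  Distance 5: (row=3, col=2), (row=4, col=1), (row=4, col=3), (row=5, col=0), (row=5, col=4)
  Distance 6: (row=2, col=2), (row=3, col=1), (row=3, col=3), (row=4, col=0), (row=4, col=4)
  Distance 7: (row=1, col=2), (row=2, col=1), (row=2, col=3), (row=3, col=0), (row=3, col=4)
  Distance 8: (row=0, col=2), (row=1, col=1), (row=1, col=3), (row=2, col=0), (row=2, col=4)  <- goal reached here
One shortest path (8 moves): (row=8, col=2) -> (row=8, col=3) -> (row=8, col=4) -> (row=7, col=4) -> (row=6, col=4) -> (row=5, col=4) -> (row=4, col=4) -> (row=3, col=4) -> (row=2, col=4)

Answer: Shortest path length: 8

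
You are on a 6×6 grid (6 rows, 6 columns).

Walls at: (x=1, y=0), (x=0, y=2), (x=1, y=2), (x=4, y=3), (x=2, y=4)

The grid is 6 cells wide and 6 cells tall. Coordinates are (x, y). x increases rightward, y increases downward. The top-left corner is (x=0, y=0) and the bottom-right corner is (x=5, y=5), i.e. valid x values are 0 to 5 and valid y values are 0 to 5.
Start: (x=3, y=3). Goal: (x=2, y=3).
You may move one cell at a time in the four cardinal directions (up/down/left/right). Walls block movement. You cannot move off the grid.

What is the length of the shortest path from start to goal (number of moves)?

Answer: Shortest path length: 1

Derivation:
BFS from (x=3, y=3) until reaching (x=2, y=3):
  Distance 0: (x=3, y=3)
  Distance 1: (x=3, y=2), (x=2, y=3), (x=3, y=4)  <- goal reached here
One shortest path (1 moves): (x=3, y=3) -> (x=2, y=3)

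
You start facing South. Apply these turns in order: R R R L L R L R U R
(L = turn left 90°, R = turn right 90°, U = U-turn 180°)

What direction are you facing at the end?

Start: South
  R (right (90° clockwise)) -> West
  R (right (90° clockwise)) -> North
  R (right (90° clockwise)) -> East
  L (left (90° counter-clockwise)) -> North
  L (left (90° counter-clockwise)) -> West
  R (right (90° clockwise)) -> North
  L (left (90° counter-clockwise)) -> West
  R (right (90° clockwise)) -> North
  U (U-turn (180°)) -> South
  R (right (90° clockwise)) -> West
Final: West

Answer: Final heading: West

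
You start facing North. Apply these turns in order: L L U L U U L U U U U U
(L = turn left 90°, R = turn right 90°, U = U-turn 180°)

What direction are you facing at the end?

Start: North
  L (left (90° counter-clockwise)) -> West
  L (left (90° counter-clockwise)) -> South
  U (U-turn (180°)) -> North
  L (left (90° counter-clockwise)) -> West
  U (U-turn (180°)) -> East
  U (U-turn (180°)) -> West
  L (left (90° counter-clockwise)) -> South
  U (U-turn (180°)) -> North
  U (U-turn (180°)) -> South
  U (U-turn (180°)) -> North
  U (U-turn (180°)) -> South
  U (U-turn (180°)) -> North
Final: North

Answer: Final heading: North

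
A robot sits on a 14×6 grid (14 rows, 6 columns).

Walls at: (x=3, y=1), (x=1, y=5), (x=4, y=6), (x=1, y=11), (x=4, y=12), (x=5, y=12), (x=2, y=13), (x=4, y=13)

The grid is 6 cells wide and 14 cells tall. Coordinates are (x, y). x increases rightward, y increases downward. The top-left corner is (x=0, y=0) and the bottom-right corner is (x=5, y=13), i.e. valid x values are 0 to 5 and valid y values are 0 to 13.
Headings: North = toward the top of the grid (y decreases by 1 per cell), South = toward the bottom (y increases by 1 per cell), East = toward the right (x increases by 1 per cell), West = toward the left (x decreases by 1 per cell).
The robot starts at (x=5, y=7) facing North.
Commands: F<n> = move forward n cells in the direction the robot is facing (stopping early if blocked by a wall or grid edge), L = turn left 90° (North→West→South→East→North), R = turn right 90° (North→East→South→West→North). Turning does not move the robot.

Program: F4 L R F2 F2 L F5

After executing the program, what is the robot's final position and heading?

Start: (x=5, y=7), facing North
  F4: move forward 4, now at (x=5, y=3)
  L: turn left, now facing West
  R: turn right, now facing North
  F2: move forward 2, now at (x=5, y=1)
  F2: move forward 1/2 (blocked), now at (x=5, y=0)
  L: turn left, now facing West
  F5: move forward 5, now at (x=0, y=0)
Final: (x=0, y=0), facing West

Answer: Final position: (x=0, y=0), facing West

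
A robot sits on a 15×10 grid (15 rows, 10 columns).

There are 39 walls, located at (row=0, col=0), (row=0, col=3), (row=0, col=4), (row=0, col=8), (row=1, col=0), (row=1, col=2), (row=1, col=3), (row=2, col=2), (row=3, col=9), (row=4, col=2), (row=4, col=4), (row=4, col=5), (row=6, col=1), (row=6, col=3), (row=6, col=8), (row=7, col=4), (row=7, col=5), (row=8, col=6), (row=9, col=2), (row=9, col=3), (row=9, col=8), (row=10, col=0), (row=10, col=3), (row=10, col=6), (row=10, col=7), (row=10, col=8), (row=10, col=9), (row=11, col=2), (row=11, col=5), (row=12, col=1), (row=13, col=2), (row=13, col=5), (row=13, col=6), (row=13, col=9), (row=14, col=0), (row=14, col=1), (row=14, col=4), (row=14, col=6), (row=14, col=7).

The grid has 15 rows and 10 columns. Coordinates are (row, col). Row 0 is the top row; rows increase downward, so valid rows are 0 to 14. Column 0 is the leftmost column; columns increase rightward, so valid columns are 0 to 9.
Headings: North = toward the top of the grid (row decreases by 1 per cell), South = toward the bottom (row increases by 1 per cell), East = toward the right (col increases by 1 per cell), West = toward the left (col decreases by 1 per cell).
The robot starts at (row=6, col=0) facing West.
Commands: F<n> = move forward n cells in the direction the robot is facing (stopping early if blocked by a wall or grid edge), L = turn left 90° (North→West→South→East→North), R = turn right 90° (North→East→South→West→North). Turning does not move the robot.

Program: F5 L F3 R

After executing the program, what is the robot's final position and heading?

Start: (row=6, col=0), facing West
  F5: move forward 0/5 (blocked), now at (row=6, col=0)
  L: turn left, now facing South
  F3: move forward 3, now at (row=9, col=0)
  R: turn right, now facing West
Final: (row=9, col=0), facing West

Answer: Final position: (row=9, col=0), facing West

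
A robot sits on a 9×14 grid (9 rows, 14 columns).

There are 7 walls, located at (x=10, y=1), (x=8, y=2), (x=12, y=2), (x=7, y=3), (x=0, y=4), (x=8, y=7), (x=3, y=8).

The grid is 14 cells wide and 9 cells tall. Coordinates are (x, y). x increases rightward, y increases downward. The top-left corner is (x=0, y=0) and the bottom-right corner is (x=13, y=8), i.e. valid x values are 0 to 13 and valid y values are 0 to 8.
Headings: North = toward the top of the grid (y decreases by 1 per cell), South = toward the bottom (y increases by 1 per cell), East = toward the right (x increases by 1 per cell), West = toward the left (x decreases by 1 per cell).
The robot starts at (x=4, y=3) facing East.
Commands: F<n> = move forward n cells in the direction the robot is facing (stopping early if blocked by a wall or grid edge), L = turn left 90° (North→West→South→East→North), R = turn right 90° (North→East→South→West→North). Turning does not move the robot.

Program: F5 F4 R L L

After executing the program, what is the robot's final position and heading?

Start: (x=4, y=3), facing East
  F5: move forward 2/5 (blocked), now at (x=6, y=3)
  F4: move forward 0/4 (blocked), now at (x=6, y=3)
  R: turn right, now facing South
  L: turn left, now facing East
  L: turn left, now facing North
Final: (x=6, y=3), facing North

Answer: Final position: (x=6, y=3), facing North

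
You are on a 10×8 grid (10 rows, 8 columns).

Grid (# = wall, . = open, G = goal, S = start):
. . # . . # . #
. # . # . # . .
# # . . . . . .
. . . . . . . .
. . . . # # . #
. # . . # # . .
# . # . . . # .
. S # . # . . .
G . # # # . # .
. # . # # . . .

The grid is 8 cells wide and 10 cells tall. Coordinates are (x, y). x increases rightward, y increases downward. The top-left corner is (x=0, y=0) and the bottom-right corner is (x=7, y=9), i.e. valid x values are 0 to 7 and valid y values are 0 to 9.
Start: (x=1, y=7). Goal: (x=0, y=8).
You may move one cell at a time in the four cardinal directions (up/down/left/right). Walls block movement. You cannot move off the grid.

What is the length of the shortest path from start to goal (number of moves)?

Answer: Shortest path length: 2

Derivation:
BFS from (x=1, y=7) until reaching (x=0, y=8):
  Distance 0: (x=1, y=7)
  Distance 1: (x=1, y=6), (x=0, y=7), (x=1, y=8)
  Distance 2: (x=0, y=8)  <- goal reached here
One shortest path (2 moves): (x=1, y=7) -> (x=0, y=7) -> (x=0, y=8)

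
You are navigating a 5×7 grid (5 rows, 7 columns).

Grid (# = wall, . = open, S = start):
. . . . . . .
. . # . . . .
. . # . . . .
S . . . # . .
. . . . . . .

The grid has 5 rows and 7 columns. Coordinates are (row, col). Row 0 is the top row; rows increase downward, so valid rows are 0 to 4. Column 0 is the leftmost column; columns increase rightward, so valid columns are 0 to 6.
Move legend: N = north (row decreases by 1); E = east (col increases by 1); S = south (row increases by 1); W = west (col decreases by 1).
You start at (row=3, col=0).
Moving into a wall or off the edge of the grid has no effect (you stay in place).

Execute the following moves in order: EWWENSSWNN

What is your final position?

Start: (row=3, col=0)
  E (east): (row=3, col=0) -> (row=3, col=1)
  W (west): (row=3, col=1) -> (row=3, col=0)
  W (west): blocked, stay at (row=3, col=0)
  E (east): (row=3, col=0) -> (row=3, col=1)
  N (north): (row=3, col=1) -> (row=2, col=1)
  S (south): (row=2, col=1) -> (row=3, col=1)
  S (south): (row=3, col=1) -> (row=4, col=1)
  W (west): (row=4, col=1) -> (row=4, col=0)
  N (north): (row=4, col=0) -> (row=3, col=0)
  N (north): (row=3, col=0) -> (row=2, col=0)
Final: (row=2, col=0)

Answer: Final position: (row=2, col=0)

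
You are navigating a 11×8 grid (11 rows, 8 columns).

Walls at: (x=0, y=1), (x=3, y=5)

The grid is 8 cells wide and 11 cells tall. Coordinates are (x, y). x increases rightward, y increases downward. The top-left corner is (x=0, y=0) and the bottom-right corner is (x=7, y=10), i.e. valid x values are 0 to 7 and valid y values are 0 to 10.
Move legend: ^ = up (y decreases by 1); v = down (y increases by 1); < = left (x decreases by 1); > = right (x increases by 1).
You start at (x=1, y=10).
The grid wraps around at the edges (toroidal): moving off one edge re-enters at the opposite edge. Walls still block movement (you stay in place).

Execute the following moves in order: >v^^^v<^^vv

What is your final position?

Answer: Final position: (x=1, y=9)

Derivation:
Start: (x=1, y=10)
  > (right): (x=1, y=10) -> (x=2, y=10)
  v (down): (x=2, y=10) -> (x=2, y=0)
  ^ (up): (x=2, y=0) -> (x=2, y=10)
  ^ (up): (x=2, y=10) -> (x=2, y=9)
  ^ (up): (x=2, y=9) -> (x=2, y=8)
  v (down): (x=2, y=8) -> (x=2, y=9)
  < (left): (x=2, y=9) -> (x=1, y=9)
  ^ (up): (x=1, y=9) -> (x=1, y=8)
  ^ (up): (x=1, y=8) -> (x=1, y=7)
  v (down): (x=1, y=7) -> (x=1, y=8)
  v (down): (x=1, y=8) -> (x=1, y=9)
Final: (x=1, y=9)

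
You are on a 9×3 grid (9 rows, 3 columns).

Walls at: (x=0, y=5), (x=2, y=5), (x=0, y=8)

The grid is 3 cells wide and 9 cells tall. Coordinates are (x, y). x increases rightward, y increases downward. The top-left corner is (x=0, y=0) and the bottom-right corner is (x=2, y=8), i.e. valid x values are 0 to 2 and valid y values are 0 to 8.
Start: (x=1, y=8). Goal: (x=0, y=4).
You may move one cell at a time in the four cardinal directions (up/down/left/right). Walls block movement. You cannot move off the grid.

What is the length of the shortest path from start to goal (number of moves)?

Answer: Shortest path length: 5

Derivation:
BFS from (x=1, y=8) until reaching (x=0, y=4):
  Distance 0: (x=1, y=8)
  Distance 1: (x=1, y=7), (x=2, y=8)
  Distance 2: (x=1, y=6), (x=0, y=7), (x=2, y=7)
  Distance 3: (x=1, y=5), (x=0, y=6), (x=2, y=6)
  Distance 4: (x=1, y=4)
  Distance 5: (x=1, y=3), (x=0, y=4), (x=2, y=4)  <- goal reached here
One shortest path (5 moves): (x=1, y=8) -> (x=1, y=7) -> (x=1, y=6) -> (x=1, y=5) -> (x=1, y=4) -> (x=0, y=4)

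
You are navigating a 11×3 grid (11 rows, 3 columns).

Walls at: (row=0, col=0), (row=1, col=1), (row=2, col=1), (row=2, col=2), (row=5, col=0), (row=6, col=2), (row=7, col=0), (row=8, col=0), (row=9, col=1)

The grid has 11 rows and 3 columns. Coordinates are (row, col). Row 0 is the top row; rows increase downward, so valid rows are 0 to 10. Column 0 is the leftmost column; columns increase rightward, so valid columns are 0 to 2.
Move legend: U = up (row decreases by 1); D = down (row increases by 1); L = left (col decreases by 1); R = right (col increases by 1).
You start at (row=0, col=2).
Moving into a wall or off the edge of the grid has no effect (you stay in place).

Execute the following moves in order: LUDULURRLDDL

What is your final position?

Answer: Final position: (row=0, col=1)

Derivation:
Start: (row=0, col=2)
  L (left): (row=0, col=2) -> (row=0, col=1)
  U (up): blocked, stay at (row=0, col=1)
  D (down): blocked, stay at (row=0, col=1)
  U (up): blocked, stay at (row=0, col=1)
  L (left): blocked, stay at (row=0, col=1)
  U (up): blocked, stay at (row=0, col=1)
  R (right): (row=0, col=1) -> (row=0, col=2)
  R (right): blocked, stay at (row=0, col=2)
  L (left): (row=0, col=2) -> (row=0, col=1)
  D (down): blocked, stay at (row=0, col=1)
  D (down): blocked, stay at (row=0, col=1)
  L (left): blocked, stay at (row=0, col=1)
Final: (row=0, col=1)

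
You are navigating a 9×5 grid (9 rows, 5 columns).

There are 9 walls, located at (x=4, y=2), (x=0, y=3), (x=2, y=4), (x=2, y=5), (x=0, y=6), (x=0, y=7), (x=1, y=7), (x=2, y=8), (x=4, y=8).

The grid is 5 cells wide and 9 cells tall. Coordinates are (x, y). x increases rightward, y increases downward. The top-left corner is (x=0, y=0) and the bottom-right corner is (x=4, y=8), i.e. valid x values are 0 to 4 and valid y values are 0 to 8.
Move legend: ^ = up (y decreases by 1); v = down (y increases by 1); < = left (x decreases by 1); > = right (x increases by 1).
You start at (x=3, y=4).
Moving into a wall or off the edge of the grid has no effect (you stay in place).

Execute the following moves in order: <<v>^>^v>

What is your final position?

Start: (x=3, y=4)
  < (left): blocked, stay at (x=3, y=4)
  < (left): blocked, stay at (x=3, y=4)
  v (down): (x=3, y=4) -> (x=3, y=5)
  > (right): (x=3, y=5) -> (x=4, y=5)
  ^ (up): (x=4, y=5) -> (x=4, y=4)
  > (right): blocked, stay at (x=4, y=4)
  ^ (up): (x=4, y=4) -> (x=4, y=3)
  v (down): (x=4, y=3) -> (x=4, y=4)
  > (right): blocked, stay at (x=4, y=4)
Final: (x=4, y=4)

Answer: Final position: (x=4, y=4)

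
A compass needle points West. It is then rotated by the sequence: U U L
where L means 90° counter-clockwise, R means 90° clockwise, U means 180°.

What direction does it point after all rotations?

Start: West
  U (U-turn (180°)) -> East
  U (U-turn (180°)) -> West
  L (left (90° counter-clockwise)) -> South
Final: South

Answer: Final heading: South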